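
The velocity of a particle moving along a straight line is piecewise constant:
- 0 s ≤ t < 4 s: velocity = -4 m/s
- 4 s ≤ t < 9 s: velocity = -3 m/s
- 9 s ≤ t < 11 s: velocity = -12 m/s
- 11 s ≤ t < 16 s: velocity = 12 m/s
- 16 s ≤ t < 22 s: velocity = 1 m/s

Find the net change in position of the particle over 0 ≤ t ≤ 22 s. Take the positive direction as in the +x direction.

Net displacement equals the area under the velocity-time graph (areas below the axis count negative).
0–4 s: -4 × 4 = -16 m
4–9 s: -3 × 5 = -15 m
9–11 s: -12 × 2 = -24 m
11–16 s: 12 × 5 = 60 m
16–22 s: 1 × 6 = 6 m
Net displacement = 11 m

11 m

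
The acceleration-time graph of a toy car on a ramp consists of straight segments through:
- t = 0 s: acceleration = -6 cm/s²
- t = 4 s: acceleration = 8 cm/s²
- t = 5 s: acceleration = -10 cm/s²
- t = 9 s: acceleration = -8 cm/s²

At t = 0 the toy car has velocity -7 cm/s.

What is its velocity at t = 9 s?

Δv equals the area under the a-t graph; then v = v₀ + Δv.
0–4 s: ½(-6 + 8)(4) = 4 cm/s
4–5 s: ½(8 + -10)(1) = -1 cm/s
5–9 s: ½(-10 + -8)(4) = -36 cm/s
Δv = -33 cm/s, so v(9) = -7 + (-33) = -40 cm/s.

-40 cm/s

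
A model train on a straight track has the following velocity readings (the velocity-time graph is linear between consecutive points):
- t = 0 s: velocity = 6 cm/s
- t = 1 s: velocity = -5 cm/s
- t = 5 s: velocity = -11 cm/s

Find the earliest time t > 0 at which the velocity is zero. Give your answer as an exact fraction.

t = 6/11 s

v changes sign on 0–1 s (from 6 to -5); the graph is linear there, so v = 0 at t = 0 + (-6)·(1 − 0)/(-5 − 6) = 6/11 s.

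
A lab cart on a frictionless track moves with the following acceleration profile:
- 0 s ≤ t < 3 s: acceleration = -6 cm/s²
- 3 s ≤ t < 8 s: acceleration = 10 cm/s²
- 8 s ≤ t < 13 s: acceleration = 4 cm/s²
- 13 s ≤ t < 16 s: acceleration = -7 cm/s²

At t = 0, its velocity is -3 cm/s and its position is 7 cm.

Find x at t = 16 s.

301.5 cm

On each constant-a segment, Δv = aΔt and Δx = v₀Δt + ½aΔt²; chain segment to segment.
0–3 s: v starts -3 cm/s; Δx = -3·3 + ½·-6·3² = -36 cm; v ends -21 cm/s.
3–8 s: v starts -21 cm/s; Δx = -21·5 + ½·10·5² = 20 cm; v ends 29 cm/s.
8–13 s: v starts 29 cm/s; Δx = 29·5 + ½·4·5² = 195 cm; v ends 49 cm/s.
13–16 s: v starts 49 cm/s; Δx = 49·3 + ½·-7·3² = 115.5 cm; v ends 28 cm/s.
x(16) = 7 + Σ Δx = 301.5 cm.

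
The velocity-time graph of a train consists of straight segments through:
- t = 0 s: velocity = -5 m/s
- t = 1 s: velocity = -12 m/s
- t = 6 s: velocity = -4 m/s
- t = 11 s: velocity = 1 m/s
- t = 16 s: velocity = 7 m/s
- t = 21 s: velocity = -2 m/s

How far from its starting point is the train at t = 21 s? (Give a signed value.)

-23.5 m

Displacement is the signed area under the v-t curve.
0–1 s: ½(-5 + -12)(1) = -8.5 m
1–6 s: ½(-12 + -4)(5) = -40 m
6–11 s: ½(-4 + 1)(5) = -7.5 m
11–16 s: ½(1 + 7)(5) = 20 m
16–21 s: ½(7 + -2)(5) = 12.5 m
Net displacement = -23.5 m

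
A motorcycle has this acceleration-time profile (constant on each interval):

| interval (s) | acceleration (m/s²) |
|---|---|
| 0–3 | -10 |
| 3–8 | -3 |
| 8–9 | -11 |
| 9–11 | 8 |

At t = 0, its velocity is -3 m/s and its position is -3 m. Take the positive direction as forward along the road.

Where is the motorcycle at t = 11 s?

On each constant-a segment, Δv = aΔt and Δx = v₀Δt + ½aΔt²; chain segment to segment.
0–3 s: v starts -3 m/s; Δx = -3·3 + ½·-10·3² = -54 m; v ends -33 m/s.
3–8 s: v starts -33 m/s; Δx = -33·5 + ½·-3·5² = -202.5 m; v ends -48 m/s.
8–9 s: v starts -48 m/s; Δx = -48·1 + ½·-11·1² = -53.5 m; v ends -59 m/s.
9–11 s: v starts -59 m/s; Δx = -59·2 + ½·8·2² = -102 m; v ends -43 m/s.
x(11) = -3 + Σ Δx = -415 m.

-415 m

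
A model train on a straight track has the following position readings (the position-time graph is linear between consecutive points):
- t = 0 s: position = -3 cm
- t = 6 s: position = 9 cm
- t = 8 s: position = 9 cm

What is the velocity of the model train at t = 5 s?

Velocity is the slope of the x-t graph on 0–6 s: (9 − -3)/(6 − 0) = 2 cm/s.

2 cm/s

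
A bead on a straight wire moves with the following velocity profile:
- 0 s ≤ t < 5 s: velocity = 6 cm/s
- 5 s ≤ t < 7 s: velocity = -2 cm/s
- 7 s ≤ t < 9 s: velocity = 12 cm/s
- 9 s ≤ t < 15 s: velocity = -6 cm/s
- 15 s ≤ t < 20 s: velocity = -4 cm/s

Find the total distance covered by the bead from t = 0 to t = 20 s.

Total distance travelled is ∫|v| dt — sum the magnitudes of each area piece.
0–5 s: |6| × 5 = 30 cm
5–7 s: |-2| × 2 = 4 cm
7–9 s: |12| × 2 = 24 cm
9–15 s: |-6| × 6 = 36 cm
15–20 s: |-4| × 5 = 20 cm
Total distance = 114 cm

114 cm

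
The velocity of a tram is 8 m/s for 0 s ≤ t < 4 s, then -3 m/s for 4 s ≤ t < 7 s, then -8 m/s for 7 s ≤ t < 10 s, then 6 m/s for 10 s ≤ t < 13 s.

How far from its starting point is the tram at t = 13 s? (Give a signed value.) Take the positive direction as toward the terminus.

17 m

Net displacement equals the area under the velocity-time graph (areas below the axis count negative).
0–4 s: 8 × 4 = 32 m
4–7 s: -3 × 3 = -9 m
7–10 s: -8 × 3 = -24 m
10–13 s: 6 × 3 = 18 m
Net displacement = 17 m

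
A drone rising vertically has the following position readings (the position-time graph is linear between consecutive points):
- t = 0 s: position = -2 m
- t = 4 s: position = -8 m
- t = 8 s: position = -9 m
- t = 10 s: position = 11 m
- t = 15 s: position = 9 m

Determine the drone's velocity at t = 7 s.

Velocity is the slope of the x-t graph on 4–8 s: (-9 − -8)/(8 − 4) = -0.25 m/s.

-0.25 m/s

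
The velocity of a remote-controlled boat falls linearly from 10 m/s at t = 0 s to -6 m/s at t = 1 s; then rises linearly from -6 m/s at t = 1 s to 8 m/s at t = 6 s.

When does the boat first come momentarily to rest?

t = 0.625 s

v changes sign on 0–1 s (from 10 to -6); the graph is linear there, so v = 0 at t = 0 + (-10)·(1 − 0)/(-6 − 10) = 0.625 s.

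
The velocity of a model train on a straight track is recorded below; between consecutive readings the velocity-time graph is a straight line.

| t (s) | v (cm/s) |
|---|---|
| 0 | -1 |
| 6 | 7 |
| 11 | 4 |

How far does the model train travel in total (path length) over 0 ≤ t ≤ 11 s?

Distance (not displacement) is the total path length: add the absolute areas under v-t.
0–6 s: v = 0 at t = 0.75 s; triangle areas 0.375 + 18.375 = 18.75 cm
6–11 s: |½(7 + 4)(5)| = 27.5 cm
Total distance = 46.25 cm

46.25 cm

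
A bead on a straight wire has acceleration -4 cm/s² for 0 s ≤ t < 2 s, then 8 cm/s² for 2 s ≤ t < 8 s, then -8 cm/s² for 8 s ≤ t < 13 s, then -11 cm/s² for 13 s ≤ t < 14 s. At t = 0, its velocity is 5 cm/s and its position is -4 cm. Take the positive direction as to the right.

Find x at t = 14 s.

248.5 cm

On each constant-a segment, Δv = aΔt and Δx = v₀Δt + ½aΔt²; chain segment to segment.
0–2 s: v starts 5 cm/s; Δx = 5·2 + ½·-4·2² = 2 cm; v ends -3 cm/s.
2–8 s: v starts -3 cm/s; Δx = -3·6 + ½·8·6² = 126 cm; v ends 45 cm/s.
8–13 s: v starts 45 cm/s; Δx = 45·5 + ½·-8·5² = 125 cm; v ends 5 cm/s.
13–14 s: v starts 5 cm/s; Δx = 5·1 + ½·-11·1² = -0.5 cm; v ends -6 cm/s.
x(14) = -4 + Σ Δx = 248.5 cm.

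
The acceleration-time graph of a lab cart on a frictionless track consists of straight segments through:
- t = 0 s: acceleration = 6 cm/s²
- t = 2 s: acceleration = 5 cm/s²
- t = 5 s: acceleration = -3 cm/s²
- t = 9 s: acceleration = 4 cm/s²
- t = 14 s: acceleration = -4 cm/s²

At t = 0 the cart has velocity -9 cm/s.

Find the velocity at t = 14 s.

Δv equals the area under the a-t graph; then v = v₀ + Δv.
0–2 s: ½(6 + 5)(2) = 11 cm/s
2–5 s: ½(5 + -3)(3) = 3 cm/s
5–9 s: ½(-3 + 4)(4) = 2 cm/s
9–14 s: ½(4 + -4)(5) = 0 cm/s
Δv = 16 cm/s, so v(14) = -9 + (16) = 7 cm/s.

7 cm/s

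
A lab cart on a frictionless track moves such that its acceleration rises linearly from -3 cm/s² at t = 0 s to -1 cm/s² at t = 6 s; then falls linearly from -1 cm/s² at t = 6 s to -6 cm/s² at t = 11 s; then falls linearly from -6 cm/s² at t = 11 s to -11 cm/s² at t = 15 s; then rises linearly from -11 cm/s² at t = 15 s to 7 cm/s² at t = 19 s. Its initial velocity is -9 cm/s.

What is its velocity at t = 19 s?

-80.5 cm/s

Δv equals the area under the a-t graph; then v = v₀ + Δv.
0–6 s: ½(-3 + -1)(6) = -12 cm/s
6–11 s: ½(-1 + -6)(5) = -17.5 cm/s
11–15 s: ½(-6 + -11)(4) = -34 cm/s
15–19 s: ½(-11 + 7)(4) = -8 cm/s
Δv = -71.5 cm/s, so v(19) = -9 + (-71.5) = -80.5 cm/s.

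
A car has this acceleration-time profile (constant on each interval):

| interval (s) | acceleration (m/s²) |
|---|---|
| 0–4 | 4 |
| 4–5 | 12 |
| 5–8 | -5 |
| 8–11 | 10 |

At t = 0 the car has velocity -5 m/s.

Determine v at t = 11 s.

38 m/s

Δv equals the area under the a-t graph; then v = v₀ + Δv.
0–4 s: 4 × 4 = 16 m/s
4–5 s: 12 × 1 = 12 m/s
5–8 s: -5 × 3 = -15 m/s
8–11 s: 10 × 3 = 30 m/s
Δv = 43 m/s, so v(11) = -5 + (43) = 38 m/s.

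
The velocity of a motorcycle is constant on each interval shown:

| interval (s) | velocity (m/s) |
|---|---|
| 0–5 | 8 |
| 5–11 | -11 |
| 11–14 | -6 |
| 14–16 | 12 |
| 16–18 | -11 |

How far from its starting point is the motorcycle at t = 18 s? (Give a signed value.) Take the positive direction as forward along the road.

-42 m

Net displacement equals the area under the velocity-time graph (areas below the axis count negative).
0–5 s: 8 × 5 = 40 m
5–11 s: -11 × 6 = -66 m
11–14 s: -6 × 3 = -18 m
14–16 s: 12 × 2 = 24 m
16–18 s: -11 × 2 = -22 m
Net displacement = -42 m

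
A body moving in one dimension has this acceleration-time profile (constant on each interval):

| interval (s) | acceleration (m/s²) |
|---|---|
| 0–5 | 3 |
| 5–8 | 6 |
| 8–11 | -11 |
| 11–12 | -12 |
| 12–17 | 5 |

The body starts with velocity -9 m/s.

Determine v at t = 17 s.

Δv equals the area under the a-t graph; then v = v₀ + Δv.
0–5 s: 3 × 5 = 15 m/s
5–8 s: 6 × 3 = 18 m/s
8–11 s: -11 × 3 = -33 m/s
11–12 s: -12 × 1 = -12 m/s
12–17 s: 5 × 5 = 25 m/s
Δv = 13 m/s, so v(17) = -9 + (13) = 4 m/s.

4 m/s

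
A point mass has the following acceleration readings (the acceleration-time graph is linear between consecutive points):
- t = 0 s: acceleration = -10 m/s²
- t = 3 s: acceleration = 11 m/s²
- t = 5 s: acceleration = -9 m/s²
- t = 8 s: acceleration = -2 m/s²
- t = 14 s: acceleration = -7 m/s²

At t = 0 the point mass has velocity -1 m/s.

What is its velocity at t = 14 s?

-41 m/s

Δv equals the area under the a-t graph; then v = v₀ + Δv.
0–3 s: ½(-10 + 11)(3) = 1.5 m/s
3–5 s: ½(11 + -9)(2) = 2 m/s
5–8 s: ½(-9 + -2)(3) = -16.5 m/s
8–14 s: ½(-2 + -7)(6) = -27 m/s
Δv = -40 m/s, so v(14) = -1 + (-40) = -41 m/s.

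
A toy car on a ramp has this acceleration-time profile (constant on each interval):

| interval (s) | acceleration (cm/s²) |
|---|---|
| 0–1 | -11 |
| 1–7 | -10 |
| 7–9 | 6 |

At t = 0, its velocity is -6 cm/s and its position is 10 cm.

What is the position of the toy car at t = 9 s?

-425.5 cm

On each constant-a segment, Δv = aΔt and Δx = v₀Δt + ½aΔt²; chain segment to segment.
0–1 s: v starts -6 cm/s; Δx = -6·1 + ½·-11·1² = -11.5 cm; v ends -17 cm/s.
1–7 s: v starts -17 cm/s; Δx = -17·6 + ½·-10·6² = -282 cm; v ends -77 cm/s.
7–9 s: v starts -77 cm/s; Δx = -77·2 + ½·6·2² = -142 cm; v ends -65 cm/s.
x(9) = 10 + Σ Δx = -425.5 cm.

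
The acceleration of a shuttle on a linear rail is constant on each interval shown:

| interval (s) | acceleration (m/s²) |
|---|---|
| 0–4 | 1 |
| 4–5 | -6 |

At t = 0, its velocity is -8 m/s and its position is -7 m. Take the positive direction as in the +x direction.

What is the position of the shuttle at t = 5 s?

On each constant-a segment, Δv = aΔt and Δx = v₀Δt + ½aΔt²; chain segment to segment.
0–4 s: v starts -8 m/s; Δx = -8·4 + ½·1·4² = -24 m; v ends -4 m/s.
4–5 s: v starts -4 m/s; Δx = -4·1 + ½·-6·1² = -7 m; v ends -10 m/s.
x(5) = -7 + Σ Δx = -38 m.

-38 m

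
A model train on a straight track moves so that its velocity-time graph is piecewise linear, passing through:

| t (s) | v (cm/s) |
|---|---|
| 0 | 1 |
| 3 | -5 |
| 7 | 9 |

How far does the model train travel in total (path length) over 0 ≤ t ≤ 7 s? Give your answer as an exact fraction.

303/14 cm

Total distance travelled is ∫|v| dt — sum the magnitudes of each area piece.
0–3 s: v = 0 at t = 0.5 s; triangle areas 0.25 + 6.25 = 6.5 cm
3–7 s: v = 0 at t = 31/7 s; triangle areas 25/7 + 81/7 = 106/7 cm
Total distance = 303/14 cm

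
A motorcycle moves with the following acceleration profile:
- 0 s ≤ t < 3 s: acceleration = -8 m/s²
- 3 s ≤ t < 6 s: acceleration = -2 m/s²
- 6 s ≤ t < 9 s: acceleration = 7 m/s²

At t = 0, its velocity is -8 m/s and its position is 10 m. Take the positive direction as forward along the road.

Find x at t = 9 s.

On each constant-a segment, Δv = aΔt and Δx = v₀Δt + ½aΔt²; chain segment to segment.
0–3 s: v starts -8 m/s; Δx = -8·3 + ½·-8·3² = -60 m; v ends -32 m/s.
3–6 s: v starts -32 m/s; Δx = -32·3 + ½·-2·3² = -105 m; v ends -38 m/s.
6–9 s: v starts -38 m/s; Δx = -38·3 + ½·7·3² = -82.5 m; v ends -17 m/s.
x(9) = 10 + Σ Δx = -237.5 m.

-237.5 m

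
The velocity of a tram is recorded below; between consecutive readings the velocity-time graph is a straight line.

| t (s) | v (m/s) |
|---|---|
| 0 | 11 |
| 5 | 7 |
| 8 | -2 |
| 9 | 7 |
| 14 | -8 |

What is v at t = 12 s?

-2 m/s

On 9–14 s the graph is linear from 7 to -8 m/s: v(12) = 7 + (-8 − 7)·(12 − 9)/(14 − 9) = -2 m/s.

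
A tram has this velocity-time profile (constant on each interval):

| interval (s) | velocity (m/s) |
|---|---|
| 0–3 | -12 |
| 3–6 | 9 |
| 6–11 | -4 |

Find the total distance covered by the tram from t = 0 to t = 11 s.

Total distance travelled is ∫|v| dt — sum the magnitudes of each area piece.
0–3 s: |-12| × 3 = 36 m
3–6 s: |9| × 3 = 27 m
6–11 s: |-4| × 5 = 20 m
Total distance = 83 m

83 m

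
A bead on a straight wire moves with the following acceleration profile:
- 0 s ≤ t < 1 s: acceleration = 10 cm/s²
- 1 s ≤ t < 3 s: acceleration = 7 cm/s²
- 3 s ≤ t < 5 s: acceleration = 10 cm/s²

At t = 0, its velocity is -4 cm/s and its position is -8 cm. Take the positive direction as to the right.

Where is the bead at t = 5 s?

79 cm

On each constant-a segment, Δv = aΔt and Δx = v₀Δt + ½aΔt²; chain segment to segment.
0–1 s: v starts -4 cm/s; Δx = -4·1 + ½·10·1² = 1 cm; v ends 6 cm/s.
1–3 s: v starts 6 cm/s; Δx = 6·2 + ½·7·2² = 26 cm; v ends 20 cm/s.
3–5 s: v starts 20 cm/s; Δx = 20·2 + ½·10·2² = 60 cm; v ends 40 cm/s.
x(5) = -8 + Σ Δx = 79 cm.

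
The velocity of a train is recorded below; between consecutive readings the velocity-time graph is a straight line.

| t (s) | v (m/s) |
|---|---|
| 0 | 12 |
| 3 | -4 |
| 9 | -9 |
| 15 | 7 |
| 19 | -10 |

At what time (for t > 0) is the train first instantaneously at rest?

v changes sign on 0–3 s (from 12 to -4); the graph is linear there, so v = 0 at t = 0 + (-12)·(3 − 0)/(-4 − 12) = 2.25 s.

t = 2.25 s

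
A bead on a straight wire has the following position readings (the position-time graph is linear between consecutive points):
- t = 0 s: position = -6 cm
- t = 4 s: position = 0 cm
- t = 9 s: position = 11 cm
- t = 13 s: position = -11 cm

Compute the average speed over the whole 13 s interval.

3 cm/s

Average speed = (total path length)/(elapsed time); on a piecewise-linear x-t graph the path length is Σ|Δx|.
0–4 s: |Δx| = |0 − -6| = 6 cm
4–9 s: |Δx| = |11 − 0| = 11 cm
9–13 s: |Δx| = |-11 − 11| = 22 cm
Total path = 39 cm; average speed = 39/13 = 3 cm/s.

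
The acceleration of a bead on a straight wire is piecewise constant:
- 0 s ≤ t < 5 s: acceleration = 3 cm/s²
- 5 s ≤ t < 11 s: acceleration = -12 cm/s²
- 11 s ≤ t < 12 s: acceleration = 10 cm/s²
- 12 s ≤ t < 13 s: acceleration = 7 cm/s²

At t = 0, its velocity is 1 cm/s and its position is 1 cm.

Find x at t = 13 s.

-170 cm

On each constant-a segment, Δv = aΔt and Δx = v₀Δt + ½aΔt²; chain segment to segment.
0–5 s: v starts 1 cm/s; Δx = 1·5 + ½·3·5² = 42.5 cm; v ends 16 cm/s.
5–11 s: v starts 16 cm/s; Δx = 16·6 + ½·-12·6² = -120 cm; v ends -56 cm/s.
11–12 s: v starts -56 cm/s; Δx = -56·1 + ½·10·1² = -51 cm; v ends -46 cm/s.
12–13 s: v starts -46 cm/s; Δx = -46·1 + ½·7·1² = -42.5 cm; v ends -39 cm/s.
x(13) = 1 + Σ Δx = -170 cm.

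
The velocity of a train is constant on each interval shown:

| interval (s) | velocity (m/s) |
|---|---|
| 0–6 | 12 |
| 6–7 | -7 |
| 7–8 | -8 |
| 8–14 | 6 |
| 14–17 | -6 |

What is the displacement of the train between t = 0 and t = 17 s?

Displacement is the signed area under the v-t curve.
0–6 s: 12 × 6 = 72 m
6–7 s: -7 × 1 = -7 m
7–8 s: -8 × 1 = -8 m
8–14 s: 6 × 6 = 36 m
14–17 s: -6 × 3 = -18 m
Net displacement = 75 m

75 m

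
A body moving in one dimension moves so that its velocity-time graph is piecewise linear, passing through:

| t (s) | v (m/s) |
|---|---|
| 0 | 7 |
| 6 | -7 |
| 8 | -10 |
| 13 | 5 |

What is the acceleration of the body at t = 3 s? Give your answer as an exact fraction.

-7/3 m/s²

Acceleration is the slope of the v-t graph on 0–6 s: (-7 − 7)/(6 − 0) = -7/3 m/s².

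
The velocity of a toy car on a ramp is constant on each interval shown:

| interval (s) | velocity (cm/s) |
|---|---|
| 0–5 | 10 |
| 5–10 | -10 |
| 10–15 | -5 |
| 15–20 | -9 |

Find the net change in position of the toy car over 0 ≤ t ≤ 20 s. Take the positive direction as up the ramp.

Displacement is the signed area under the v-t curve.
0–5 s: 10 × 5 = 50 cm
5–10 s: -10 × 5 = -50 cm
10–15 s: -5 × 5 = -25 cm
15–20 s: -9 × 5 = -45 cm
Net displacement = -70 cm

-70 cm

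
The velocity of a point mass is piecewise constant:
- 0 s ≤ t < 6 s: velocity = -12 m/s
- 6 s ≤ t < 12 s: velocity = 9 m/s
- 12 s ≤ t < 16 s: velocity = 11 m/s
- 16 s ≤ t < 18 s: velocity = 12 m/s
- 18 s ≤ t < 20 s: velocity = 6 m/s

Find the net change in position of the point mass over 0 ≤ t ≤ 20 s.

62 m

Net displacement equals the area under the velocity-time graph (areas below the axis count negative).
0–6 s: -12 × 6 = -72 m
6–12 s: 9 × 6 = 54 m
12–16 s: 11 × 4 = 44 m
16–18 s: 12 × 2 = 24 m
18–20 s: 6 × 2 = 12 m
Net displacement = 62 m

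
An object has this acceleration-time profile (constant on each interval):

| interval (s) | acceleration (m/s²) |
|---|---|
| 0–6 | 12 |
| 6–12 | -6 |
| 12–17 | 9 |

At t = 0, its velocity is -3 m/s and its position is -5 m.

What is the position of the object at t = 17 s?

776.5 m

On each constant-a segment, Δv = aΔt and Δx = v₀Δt + ½aΔt²; chain segment to segment.
0–6 s: v starts -3 m/s; Δx = -3·6 + ½·12·6² = 198 m; v ends 69 m/s.
6–12 s: v starts 69 m/s; Δx = 69·6 + ½·-6·6² = 306 m; v ends 33 m/s.
12–17 s: v starts 33 m/s; Δx = 33·5 + ½·9·5² = 277.5 m; v ends 78 m/s.
x(17) = -5 + Σ Δx = 776.5 m.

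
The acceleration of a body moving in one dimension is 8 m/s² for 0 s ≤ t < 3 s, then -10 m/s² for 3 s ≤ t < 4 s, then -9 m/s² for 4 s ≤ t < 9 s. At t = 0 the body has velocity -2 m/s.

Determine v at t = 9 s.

-33 m/s

Δv equals the area under the a-t graph; then v = v₀ + Δv.
0–3 s: 8 × 3 = 24 m/s
3–4 s: -10 × 1 = -10 m/s
4–9 s: -9 × 5 = -45 m/s
Δv = -31 m/s, so v(9) = -2 + (-31) = -33 m/s.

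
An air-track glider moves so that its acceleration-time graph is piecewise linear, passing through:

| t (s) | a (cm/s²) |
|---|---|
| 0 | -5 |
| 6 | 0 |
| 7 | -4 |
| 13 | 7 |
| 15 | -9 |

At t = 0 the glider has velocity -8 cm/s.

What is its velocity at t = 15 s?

-18 cm/s

Δv equals the area under the a-t graph; then v = v₀ + Δv.
0–6 s: ½(-5 + 0)(6) = -15 cm/s
6–7 s: ½(0 + -4)(1) = -2 cm/s
7–13 s: ½(-4 + 7)(6) = 9 cm/s
13–15 s: ½(7 + -9)(2) = -2 cm/s
Δv = -10 cm/s, so v(15) = -8 + (-10) = -18 cm/s.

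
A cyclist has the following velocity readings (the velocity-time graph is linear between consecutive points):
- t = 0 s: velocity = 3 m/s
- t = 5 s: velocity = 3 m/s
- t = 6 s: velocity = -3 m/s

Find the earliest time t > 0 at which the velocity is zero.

t = 5.5 s

v changes sign on 5–6 s (from 3 to -3); the graph is linear there, so v = 0 at t = 5 + (-3)·(6 − 5)/(-3 − 3) = 5.5 s.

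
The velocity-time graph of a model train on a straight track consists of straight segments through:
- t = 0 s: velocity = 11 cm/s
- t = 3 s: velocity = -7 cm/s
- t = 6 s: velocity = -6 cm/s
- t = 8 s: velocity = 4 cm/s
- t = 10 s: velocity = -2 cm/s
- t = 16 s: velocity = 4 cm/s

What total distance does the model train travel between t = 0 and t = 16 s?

Total distance travelled is ∫|v| dt — sum the magnitudes of each area piece.
0–3 s: v = 0 at t = 11/6 s; triangle areas 121/12 + 49/12 = 85/6 cm
3–6 s: |½(-7 + -6)(3)| = 19.5 cm
6–8 s: v = 0 at t = 7.2 s; triangle areas 3.6 + 1.6 = 5.2 cm
8–10 s: v = 0 at t = 28/3 s; triangle areas 8/3 + 2/3 = 10/3 cm
10–16 s: v = 0 at t = 12 s; triangle areas 2 + 8 = 10 cm
Total distance = 52.2 cm

52.2 cm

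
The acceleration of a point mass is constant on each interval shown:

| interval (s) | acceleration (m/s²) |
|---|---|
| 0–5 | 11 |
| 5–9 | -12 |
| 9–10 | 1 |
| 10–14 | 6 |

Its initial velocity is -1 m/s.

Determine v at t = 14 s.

Δv equals the area under the a-t graph; then v = v₀ + Δv.
0–5 s: 11 × 5 = 55 m/s
5–9 s: -12 × 4 = -48 m/s
9–10 s: 1 × 1 = 1 m/s
10–14 s: 6 × 4 = 24 m/s
Δv = 32 m/s, so v(14) = -1 + (32) = 31 m/s.

31 m/s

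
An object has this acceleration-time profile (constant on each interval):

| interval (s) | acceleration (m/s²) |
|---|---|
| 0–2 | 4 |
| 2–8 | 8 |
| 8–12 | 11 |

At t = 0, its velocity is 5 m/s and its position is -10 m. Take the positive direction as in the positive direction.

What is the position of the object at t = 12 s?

On each constant-a segment, Δv = aΔt and Δx = v₀Δt + ½aΔt²; chain segment to segment.
0–2 s: v starts 5 m/s; Δx = 5·2 + ½·4·2² = 18 m; v ends 13 m/s.
2–8 s: v starts 13 m/s; Δx = 13·6 + ½·8·6² = 222 m; v ends 61 m/s.
8–12 s: v starts 61 m/s; Δx = 61·4 + ½·11·4² = 332 m; v ends 105 m/s.
x(12) = -10 + Σ Δx = 562 m.

562 m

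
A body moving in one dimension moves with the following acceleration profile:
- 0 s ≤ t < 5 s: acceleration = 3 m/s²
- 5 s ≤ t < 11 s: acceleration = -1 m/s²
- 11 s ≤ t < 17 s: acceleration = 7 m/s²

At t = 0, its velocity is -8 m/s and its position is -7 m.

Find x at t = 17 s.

146.5 m

On each constant-a segment, Δv = aΔt and Δx = v₀Δt + ½aΔt²; chain segment to segment.
0–5 s: v starts -8 m/s; Δx = -8·5 + ½·3·5² = -2.5 m; v ends 7 m/s.
5–11 s: v starts 7 m/s; Δx = 7·6 + ½·-1·6² = 24 m; v ends 1 m/s.
11–17 s: v starts 1 m/s; Δx = 1·6 + ½·7·6² = 132 m; v ends 43 m/s.
x(17) = -7 + Σ Δx = 146.5 m.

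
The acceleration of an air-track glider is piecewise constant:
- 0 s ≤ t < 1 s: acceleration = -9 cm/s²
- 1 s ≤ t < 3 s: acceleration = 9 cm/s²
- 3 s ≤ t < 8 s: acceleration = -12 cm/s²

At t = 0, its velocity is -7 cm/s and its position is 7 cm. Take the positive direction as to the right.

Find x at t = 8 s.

-158.5 cm

On each constant-a segment, Δv = aΔt and Δx = v₀Δt + ½aΔt²; chain segment to segment.
0–1 s: v starts -7 cm/s; Δx = -7·1 + ½·-9·1² = -11.5 cm; v ends -16 cm/s.
1–3 s: v starts -16 cm/s; Δx = -16·2 + ½·9·2² = -14 cm; v ends 2 cm/s.
3–8 s: v starts 2 cm/s; Δx = 2·5 + ½·-12·5² = -140 cm; v ends -58 cm/s.
x(8) = 7 + Σ Δx = -158.5 cm.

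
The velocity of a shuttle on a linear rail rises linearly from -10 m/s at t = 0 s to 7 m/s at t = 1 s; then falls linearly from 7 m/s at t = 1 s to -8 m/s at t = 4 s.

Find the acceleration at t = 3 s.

Acceleration is the slope of the v-t graph on 1–4 s: (-8 − 7)/(4 − 1) = -5 m/s².

-5 m/s²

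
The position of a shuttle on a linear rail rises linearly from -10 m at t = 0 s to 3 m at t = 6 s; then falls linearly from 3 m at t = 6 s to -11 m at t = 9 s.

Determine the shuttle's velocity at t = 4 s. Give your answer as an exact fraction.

Velocity is the slope of the x-t graph on 0–6 s: (3 − -10)/(6 − 0) = 13/6 m/s.

13/6 m/s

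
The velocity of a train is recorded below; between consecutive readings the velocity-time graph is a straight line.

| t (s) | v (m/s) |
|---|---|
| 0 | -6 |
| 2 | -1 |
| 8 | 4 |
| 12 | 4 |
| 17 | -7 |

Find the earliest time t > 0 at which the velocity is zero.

v changes sign on 2–8 s (from -1 to 4); the graph is linear there, so v = 0 at t = 2 + (1)·(8 − 2)/(4 − -1) = 3.2 s.

t = 3.2 s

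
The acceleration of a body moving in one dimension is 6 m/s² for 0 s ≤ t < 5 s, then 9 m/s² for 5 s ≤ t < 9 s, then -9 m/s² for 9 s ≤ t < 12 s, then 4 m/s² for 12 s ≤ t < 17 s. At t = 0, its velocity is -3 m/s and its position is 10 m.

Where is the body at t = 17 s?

On each constant-a segment, Δv = aΔt and Δx = v₀Δt + ½aΔt²; chain segment to segment.
0–5 s: v starts -3 m/s; Δx = -3·5 + ½·6·5² = 60 m; v ends 27 m/s.
5–9 s: v starts 27 m/s; Δx = 27·4 + ½·9·4² = 180 m; v ends 63 m/s.
9–12 s: v starts 63 m/s; Δx = 63·3 + ½·-9·3² = 148.5 m; v ends 36 m/s.
12–17 s: v starts 36 m/s; Δx = 36·5 + ½·4·5² = 230 m; v ends 56 m/s.
x(17) = 10 + Σ Δx = 628.5 m.

628.5 m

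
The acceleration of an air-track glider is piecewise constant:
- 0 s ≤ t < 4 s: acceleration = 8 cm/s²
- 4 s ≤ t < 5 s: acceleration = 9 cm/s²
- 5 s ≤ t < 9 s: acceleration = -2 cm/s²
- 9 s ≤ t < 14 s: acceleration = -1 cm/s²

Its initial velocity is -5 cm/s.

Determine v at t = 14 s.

Δv equals the area under the a-t graph; then v = v₀ + Δv.
0–4 s: 8 × 4 = 32 cm/s
4–5 s: 9 × 1 = 9 cm/s
5–9 s: -2 × 4 = -8 cm/s
9–14 s: -1 × 5 = -5 cm/s
Δv = 28 cm/s, so v(14) = -5 + (28) = 23 cm/s.

23 cm/s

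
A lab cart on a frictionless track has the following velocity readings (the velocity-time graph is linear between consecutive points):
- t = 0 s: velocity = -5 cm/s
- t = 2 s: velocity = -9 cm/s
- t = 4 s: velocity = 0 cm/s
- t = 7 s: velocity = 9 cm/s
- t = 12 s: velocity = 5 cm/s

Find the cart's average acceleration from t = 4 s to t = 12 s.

0.625 cm/s²

Average acceleration = Δv/Δt = (5 − 0)/(12 − 4) = 0.625 cm/s².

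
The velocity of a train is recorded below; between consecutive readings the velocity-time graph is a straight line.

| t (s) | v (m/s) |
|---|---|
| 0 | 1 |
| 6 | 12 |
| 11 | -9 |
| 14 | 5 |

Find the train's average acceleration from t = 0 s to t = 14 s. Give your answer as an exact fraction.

2/7 m/s²

Average acceleration = Δv/Δt = (5 − 1)/(14 − 0) = 2/7 m/s².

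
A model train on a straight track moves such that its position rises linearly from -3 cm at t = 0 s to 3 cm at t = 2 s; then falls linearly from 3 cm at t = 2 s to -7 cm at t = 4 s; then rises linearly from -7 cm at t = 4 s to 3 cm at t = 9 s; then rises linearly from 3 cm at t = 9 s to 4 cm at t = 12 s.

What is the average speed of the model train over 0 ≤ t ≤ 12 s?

Average speed = (total path length)/(elapsed time); on a piecewise-linear x-t graph the path length is Σ|Δx|.
0–2 s: |Δx| = |3 − -3| = 6 cm
2–4 s: |Δx| = |-7 − 3| = 10 cm
4–9 s: |Δx| = |3 − -7| = 10 cm
9–12 s: |Δx| = |4 − 3| = 1 cm
Total path = 27 cm; average speed = 27/12 = 2.25 cm/s.

2.25 cm/s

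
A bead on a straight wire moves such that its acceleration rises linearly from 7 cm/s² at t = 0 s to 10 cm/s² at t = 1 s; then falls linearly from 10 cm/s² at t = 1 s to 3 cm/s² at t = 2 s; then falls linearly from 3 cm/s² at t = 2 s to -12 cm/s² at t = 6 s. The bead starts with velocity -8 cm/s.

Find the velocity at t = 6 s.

-11 cm/s

Δv equals the area under the a-t graph; then v = v₀ + Δv.
0–1 s: ½(7 + 10)(1) = 8.5 cm/s
1–2 s: ½(10 + 3)(1) = 6.5 cm/s
2–6 s: ½(3 + -12)(4) = -18 cm/s
Δv = -3 cm/s, so v(6) = -8 + (-3) = -11 cm/s.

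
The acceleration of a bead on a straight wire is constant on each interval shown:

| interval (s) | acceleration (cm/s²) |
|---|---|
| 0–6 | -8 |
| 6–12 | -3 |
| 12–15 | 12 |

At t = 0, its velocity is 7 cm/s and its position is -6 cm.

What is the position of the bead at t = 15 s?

On each constant-a segment, Δv = aΔt and Δx = v₀Δt + ½aΔt²; chain segment to segment.
0–6 s: v starts 7 cm/s; Δx = 7·6 + ½·-8·6² = -102 cm; v ends -41 cm/s.
6–12 s: v starts -41 cm/s; Δx = -41·6 + ½·-3·6² = -300 cm; v ends -59 cm/s.
12–15 s: v starts -59 cm/s; Δx = -59·3 + ½·12·3² = -123 cm; v ends -23 cm/s.
x(15) = -6 + Σ Δx = -531 cm.

-531 cm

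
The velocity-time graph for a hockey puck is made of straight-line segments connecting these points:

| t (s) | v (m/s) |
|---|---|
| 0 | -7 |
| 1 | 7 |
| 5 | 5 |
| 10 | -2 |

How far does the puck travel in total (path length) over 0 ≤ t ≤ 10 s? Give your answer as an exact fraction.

265/7 m

Total distance travelled is ∫|v| dt — sum the magnitudes of each area piece.
0–1 s: v = 0 at t = 0.5 s; triangle areas 1.75 + 1.75 = 3.5 m
1–5 s: |½(7 + 5)(4)| = 24 m
5–10 s: v = 0 at t = 60/7 s; triangle areas 125/14 + 10/7 = 145/14 m
Total distance = 265/7 m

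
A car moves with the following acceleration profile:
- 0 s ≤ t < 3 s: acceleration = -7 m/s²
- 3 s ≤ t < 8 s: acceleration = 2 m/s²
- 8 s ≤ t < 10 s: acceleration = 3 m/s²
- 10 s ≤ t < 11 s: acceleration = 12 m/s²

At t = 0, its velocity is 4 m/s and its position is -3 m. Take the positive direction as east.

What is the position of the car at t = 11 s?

On each constant-a segment, Δv = aΔt and Δx = v₀Δt + ½aΔt²; chain segment to segment.
0–3 s: v starts 4 m/s; Δx = 4·3 + ½·-7·3² = -19.5 m; v ends -17 m/s.
3–8 s: v starts -17 m/s; Δx = -17·5 + ½·2·5² = -60 m; v ends -7 m/s.
8–10 s: v starts -7 m/s; Δx = -7·2 + ½·3·2² = -8 m; v ends -1 m/s.
10–11 s: v starts -1 m/s; Δx = -1·1 + ½·12·1² = 5 m; v ends 11 m/s.
x(11) = -3 + Σ Δx = -85.5 m.

-85.5 m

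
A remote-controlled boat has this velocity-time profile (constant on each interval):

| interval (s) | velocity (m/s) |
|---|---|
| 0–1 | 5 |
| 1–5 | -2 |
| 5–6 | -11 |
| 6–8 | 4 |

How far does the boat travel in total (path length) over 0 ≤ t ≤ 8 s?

32 m

Total distance travelled is ∫|v| dt — sum the magnitudes of each area piece.
0–1 s: |5| × 1 = 5 m
1–5 s: |-2| × 4 = 8 m
5–6 s: |-11| × 1 = 11 m
6–8 s: |4| × 2 = 8 m
Total distance = 32 m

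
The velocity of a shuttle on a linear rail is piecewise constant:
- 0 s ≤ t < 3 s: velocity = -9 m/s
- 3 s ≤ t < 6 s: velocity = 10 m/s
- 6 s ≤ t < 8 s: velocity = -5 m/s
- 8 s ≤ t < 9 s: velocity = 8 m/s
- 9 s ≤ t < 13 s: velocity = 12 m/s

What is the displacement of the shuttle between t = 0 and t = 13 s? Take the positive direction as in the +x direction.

49 m

Net displacement equals the area under the velocity-time graph (areas below the axis count negative).
0–3 s: -9 × 3 = -27 m
3–6 s: 10 × 3 = 30 m
6–8 s: -5 × 2 = -10 m
8–9 s: 8 × 1 = 8 m
9–13 s: 12 × 4 = 48 m
Net displacement = 49 m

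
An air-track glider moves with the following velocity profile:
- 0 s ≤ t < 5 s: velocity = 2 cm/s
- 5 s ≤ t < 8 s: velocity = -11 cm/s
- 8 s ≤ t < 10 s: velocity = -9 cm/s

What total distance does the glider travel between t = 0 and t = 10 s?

Distance (not displacement) is the total path length: add the absolute areas under v-t.
0–5 s: |2| × 5 = 10 cm
5–8 s: |-11| × 3 = 33 cm
8–10 s: |-9| × 2 = 18 cm
Total distance = 61 cm

61 cm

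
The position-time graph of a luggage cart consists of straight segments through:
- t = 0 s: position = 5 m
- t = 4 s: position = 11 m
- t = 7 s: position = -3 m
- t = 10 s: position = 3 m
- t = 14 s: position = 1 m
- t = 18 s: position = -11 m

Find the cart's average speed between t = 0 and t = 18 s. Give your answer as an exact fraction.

Average speed = (total path length)/(elapsed time); on a piecewise-linear x-t graph the path length is Σ|Δx|.
0–4 s: |Δx| = |11 − 5| = 6 m
4–7 s: |Δx| = |-3 − 11| = 14 m
7–10 s: |Δx| = |3 − -3| = 6 m
10–14 s: |Δx| = |1 − 3| = 2 m
14–18 s: |Δx| = |-11 − 1| = 12 m
Total path = 40 m; average speed = 40/18 = 20/9 m/s.

20/9 m/s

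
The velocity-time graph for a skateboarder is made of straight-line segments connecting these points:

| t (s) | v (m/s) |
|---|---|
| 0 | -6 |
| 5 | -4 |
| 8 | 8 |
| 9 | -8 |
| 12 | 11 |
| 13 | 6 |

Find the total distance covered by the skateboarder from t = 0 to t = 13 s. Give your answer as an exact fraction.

1180/19 m

Total distance travelled is ∫|v| dt — sum the magnitudes of each area piece.
0–5 s: |½(-6 + -4)(5)| = 25 m
5–8 s: v = 0 at t = 6 s; triangle areas 2 + 8 = 10 m
8–9 s: v = 0 at t = 8.5 s; triangle areas 2 + 2 = 4 m
9–12 s: v = 0 at t = 195/19 s; triangle areas 96/19 + 363/38 = 555/38 m
12–13 s: |½(11 + 6)(1)| = 8.5 m
Total distance = 1180/19 m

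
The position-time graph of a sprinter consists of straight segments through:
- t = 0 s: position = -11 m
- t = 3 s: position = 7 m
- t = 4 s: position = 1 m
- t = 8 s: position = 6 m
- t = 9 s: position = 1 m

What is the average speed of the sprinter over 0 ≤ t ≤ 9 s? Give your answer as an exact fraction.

34/9 m/s

Average speed = (total path length)/(elapsed time); on a piecewise-linear x-t graph the path length is Σ|Δx|.
0–3 s: |Δx| = |7 − -11| = 18 m
3–4 s: |Δx| = |1 − 7| = 6 m
4–8 s: |Δx| = |6 − 1| = 5 m
8–9 s: |Δx| = |1 − 6| = 5 m
Total path = 34 m; average speed = 34/9 = 34/9 m/s.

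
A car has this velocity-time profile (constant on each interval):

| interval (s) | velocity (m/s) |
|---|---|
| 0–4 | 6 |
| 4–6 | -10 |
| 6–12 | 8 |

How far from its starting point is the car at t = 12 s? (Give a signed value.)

Displacement is the signed area under the v-t curve.
0–4 s: 6 × 4 = 24 m
4–6 s: -10 × 2 = -20 m
6–12 s: 8 × 6 = 48 m
Net displacement = 52 m

52 m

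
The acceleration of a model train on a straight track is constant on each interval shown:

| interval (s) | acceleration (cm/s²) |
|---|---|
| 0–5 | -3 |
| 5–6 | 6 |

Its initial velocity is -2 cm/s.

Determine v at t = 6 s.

-11 cm/s

Δv equals the area under the a-t graph; then v = v₀ + Δv.
0–5 s: -3 × 5 = -15 cm/s
5–6 s: 6 × 1 = 6 cm/s
Δv = -9 cm/s, so v(6) = -2 + (-9) = -11 cm/s.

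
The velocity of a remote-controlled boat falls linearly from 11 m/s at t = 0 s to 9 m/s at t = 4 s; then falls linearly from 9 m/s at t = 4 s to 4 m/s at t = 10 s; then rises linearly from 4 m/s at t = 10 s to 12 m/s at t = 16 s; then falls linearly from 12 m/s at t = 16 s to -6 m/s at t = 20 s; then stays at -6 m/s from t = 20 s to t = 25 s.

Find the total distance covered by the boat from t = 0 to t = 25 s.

177 m

Distance (not displacement) is the total path length: add the absolute areas under v-t.
0–4 s: |½(11 + 9)(4)| = 40 m
4–10 s: |½(9 + 4)(6)| = 39 m
10–16 s: |½(4 + 12)(6)| = 48 m
16–20 s: v = 0 at t = 56/3 s; triangle areas 16 + 4 = 20 m
20–25 s: |-6| × 5 = 30 m
Total distance = 177 m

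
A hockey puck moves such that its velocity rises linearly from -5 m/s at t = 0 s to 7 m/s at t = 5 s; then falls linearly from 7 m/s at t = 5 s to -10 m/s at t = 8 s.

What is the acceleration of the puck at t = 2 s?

Acceleration is the slope of the v-t graph on 0–5 s: (7 − -5)/(5 − 0) = 2.4 m/s².

2.4 m/s²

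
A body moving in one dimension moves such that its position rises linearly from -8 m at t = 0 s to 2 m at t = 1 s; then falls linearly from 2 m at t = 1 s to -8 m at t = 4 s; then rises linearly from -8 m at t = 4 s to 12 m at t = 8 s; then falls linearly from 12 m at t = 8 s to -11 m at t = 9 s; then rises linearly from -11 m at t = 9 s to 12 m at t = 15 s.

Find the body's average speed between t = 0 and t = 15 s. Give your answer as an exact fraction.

86/15 m/s

Average speed = (total path length)/(elapsed time); on a piecewise-linear x-t graph the path length is Σ|Δx|.
0–1 s: |Δx| = |2 − -8| = 10 m
1–4 s: |Δx| = |-8 − 2| = 10 m
4–8 s: |Δx| = |12 − -8| = 20 m
8–9 s: |Δx| = |-11 − 12| = 23 m
9–15 s: |Δx| = |12 − -11| = 23 m
Total path = 86 m; average speed = 86/15 = 86/15 m/s.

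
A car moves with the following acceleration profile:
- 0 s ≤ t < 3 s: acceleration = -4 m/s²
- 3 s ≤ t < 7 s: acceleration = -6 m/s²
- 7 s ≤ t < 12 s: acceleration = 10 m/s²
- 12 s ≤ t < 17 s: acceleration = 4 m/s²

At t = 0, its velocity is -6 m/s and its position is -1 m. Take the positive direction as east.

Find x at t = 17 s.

On each constant-a segment, Δv = aΔt and Δx = v₀Δt + ½aΔt²; chain segment to segment.
0–3 s: v starts -6 m/s; Δx = -6·3 + ½·-4·3² = -36 m; v ends -18 m/s.
3–7 s: v starts -18 m/s; Δx = -18·4 + ½·-6·4² = -120 m; v ends -42 m/s.
7–12 s: v starts -42 m/s; Δx = -42·5 + ½·10·5² = -85 m; v ends 8 m/s.
12–17 s: v starts 8 m/s; Δx = 8·5 + ½·4·5² = 90 m; v ends 28 m/s.
x(17) = -1 + Σ Δx = -152 m.

-152 m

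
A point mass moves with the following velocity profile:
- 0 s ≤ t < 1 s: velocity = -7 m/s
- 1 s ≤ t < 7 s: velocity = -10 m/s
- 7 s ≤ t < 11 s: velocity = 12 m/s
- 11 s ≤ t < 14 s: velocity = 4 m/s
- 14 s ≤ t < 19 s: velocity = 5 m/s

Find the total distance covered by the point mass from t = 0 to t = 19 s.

Distance (not displacement) is the total path length: add the absolute areas under v-t.
0–1 s: |-7| × 1 = 7 m
1–7 s: |-10| × 6 = 60 m
7–11 s: |12| × 4 = 48 m
11–14 s: |4| × 3 = 12 m
14–19 s: |5| × 5 = 25 m
Total distance = 152 m

152 m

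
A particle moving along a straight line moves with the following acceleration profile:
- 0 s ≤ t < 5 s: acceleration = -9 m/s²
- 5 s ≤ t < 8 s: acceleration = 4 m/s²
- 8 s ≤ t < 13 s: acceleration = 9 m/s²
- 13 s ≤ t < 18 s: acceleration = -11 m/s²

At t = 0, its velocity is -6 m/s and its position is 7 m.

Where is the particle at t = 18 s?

On each constant-a segment, Δv = aΔt and Δx = v₀Δt + ½aΔt²; chain segment to segment.
0–5 s: v starts -6 m/s; Δx = -6·5 + ½·-9·5² = -142.5 m; v ends -51 m/s.
5–8 s: v starts -51 m/s; Δx = -51·3 + ½·4·3² = -135 m; v ends -39 m/s.
8–13 s: v starts -39 m/s; Δx = -39·5 + ½·9·5² = -82.5 m; v ends 6 m/s.
13–18 s: v starts 6 m/s; Δx = 6·5 + ½·-11·5² = -107.5 m; v ends -49 m/s.
x(18) = 7 + Σ Δx = -460.5 m.

-460.5 m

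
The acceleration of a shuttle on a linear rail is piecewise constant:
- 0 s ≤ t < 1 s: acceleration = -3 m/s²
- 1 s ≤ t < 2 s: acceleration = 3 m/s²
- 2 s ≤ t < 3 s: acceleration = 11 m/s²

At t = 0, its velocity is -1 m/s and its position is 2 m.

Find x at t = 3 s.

On each constant-a segment, Δv = aΔt and Δx = v₀Δt + ½aΔt²; chain segment to segment.
0–1 s: v starts -1 m/s; Δx = -1·1 + ½·-3·1² = -2.5 m; v ends -4 m/s.
1–2 s: v starts -4 m/s; Δx = -4·1 + ½·3·1² = -2.5 m; v ends -1 m/s.
2–3 s: v starts -1 m/s; Δx = -1·1 + ½·11·1² = 4.5 m; v ends 10 m/s.
x(3) = 2 + Σ Δx = 1.5 m.

1.5 m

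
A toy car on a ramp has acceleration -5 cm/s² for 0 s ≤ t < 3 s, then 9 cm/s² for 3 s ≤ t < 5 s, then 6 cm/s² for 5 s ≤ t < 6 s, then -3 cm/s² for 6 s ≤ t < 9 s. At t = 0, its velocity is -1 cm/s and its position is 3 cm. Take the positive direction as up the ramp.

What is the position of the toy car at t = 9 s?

On each constant-a segment, Δv = aΔt and Δx = v₀Δt + ½aΔt²; chain segment to segment.
0–3 s: v starts -1 cm/s; Δx = -1·3 + ½·-5·3² = -25.5 cm; v ends -16 cm/s.
3–5 s: v starts -16 cm/s; Δx = -16·2 + ½·9·2² = -14 cm; v ends 2 cm/s.
5–6 s: v starts 2 cm/s; Δx = 2·1 + ½·6·1² = 5 cm; v ends 8 cm/s.
6–9 s: v starts 8 cm/s; Δx = 8·3 + ½·-3·3² = 10.5 cm; v ends -1 cm/s.
x(9) = 3 + Σ Δx = -21 cm.

-21 cm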